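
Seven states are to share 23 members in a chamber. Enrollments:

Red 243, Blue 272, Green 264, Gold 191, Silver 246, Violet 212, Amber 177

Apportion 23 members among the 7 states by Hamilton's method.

Red 3, Blue 4, Green 4, Gold 3, Silver 3, Violet 3, Amber 3

Total 1605; standard divisor 1605/23 ≈ 69.783.
Standard quotas: Red 3.482, Blue 3.898, Green 3.783, Gold 2.737, Silver 3.525, Violet 3.038, Amber 2.536.
Lower quotas: Red 3, Blue 3, Green 3, Gold 2, Silver 3, Violet 3, Amber 2 (sum 19, leaving 4 seats).
Remainders in descending order: Blue 0.898, Green 0.783, Gold 0.737, Amber 0.536, Silver 0.525, Red 0.482, Violet 0.038.
Largest remainders: Blue, Green, Gold, Amber receive the extra seats.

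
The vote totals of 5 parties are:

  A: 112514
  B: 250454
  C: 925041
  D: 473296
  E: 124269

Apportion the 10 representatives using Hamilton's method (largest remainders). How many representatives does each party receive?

A 1, B 1, C 5, D 2, E 1

Total 1885574; standard divisor 1885574/10 ≈ 188557.4.
Standard quotas: A 0.5967, B 1.3283, C 4.9059, D 2.5101, E 0.6591.
Lower quotas: A 0, B 1, C 4, D 2, E 0 (sum 7, leaving 3 seats).
Remainders in descending order: C 0.9059, E 0.6591, A 0.5967, D 0.5101, B 0.3283.
The surplus seats go to C, E, A.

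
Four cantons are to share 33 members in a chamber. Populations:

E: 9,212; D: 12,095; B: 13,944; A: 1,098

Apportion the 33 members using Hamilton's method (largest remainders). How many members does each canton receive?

Total 36349; standard divisor 36349/33 ≈ 1101.485.
Standard quotas: E 8.3633, D 10.9806, B 12.6593, A 0.9968.
Lower quotas: E 8, D 10, B 12, A 0 (sum 30, leaving 3 seats).
Remainders in descending order: A 0.9968, D 0.9806, B 0.6593, E 0.3633.
Largest remainders: A, D, B receive the extra seats.

E=8, D=11, B=13, A=1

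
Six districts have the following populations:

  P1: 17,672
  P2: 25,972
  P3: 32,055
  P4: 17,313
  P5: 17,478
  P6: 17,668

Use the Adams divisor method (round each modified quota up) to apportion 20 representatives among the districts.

Standard divisor 128158/20 ≈ 6407.9; standard quotas: P1 2.758, P2 4.053, P3 5.002, P4 2.702, P5 2.728, P6 2.757.
Rounding up gives 3, 5, 6, 3, 3, 3 = 23 seats, so the divisor must be adjusted.
With modified divisor 8300: modified quotas P1 2.129, P2 3.129, P3 3.862, P4 2.086, P5 2.106, P6 2.129.
Rounding up: P1 3, P2 4, P3 4, P4 3, P5 3, P6 3 (total 20).

P1=3; P2=4; P3=4; P4=3; P5=3; P6=3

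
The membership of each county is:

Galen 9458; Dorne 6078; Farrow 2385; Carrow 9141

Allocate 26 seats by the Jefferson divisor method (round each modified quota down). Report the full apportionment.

Galen 9, Dorne 6, Farrow 2, Carrow 9

Standard divisor 27062/26 ≈ 1040.846; standard quotas: Galen 9.087, Dorne 5.839, Farrow 2.291, Carrow 8.782.
Rounding down gives 9, 5, 2, 8 = 24 seats, so the divisor must be adjusted.
With modified divisor 1000: modified quotas Galen 9.458, Dorne 6.078, Farrow 2.385, Carrow 9.141.
Rounding down: Galen 9, Dorne 6, Farrow 2, Carrow 9 (total 26).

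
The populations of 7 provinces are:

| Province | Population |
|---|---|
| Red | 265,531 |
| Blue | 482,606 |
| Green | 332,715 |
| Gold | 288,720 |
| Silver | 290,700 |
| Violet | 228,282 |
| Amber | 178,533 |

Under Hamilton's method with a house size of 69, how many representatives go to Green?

11

The standard divisor is 2067087/69 ≈ 29957.783.
Standard quotas: Red 8.8635, Blue 16.1095, Green 11.1061, Gold 9.6376, Silver 9.7037, Violet 7.6201, Amber 5.9595.
Lower quotas: Red 8, Blue 16, Green 11, Gold 9, Silver 9, Violet 7, Amber 5 (sum 65, leaving 4 seats).
Remainders in descending order: Amber 0.9595, Red 0.8635, Silver 0.7037, Gold 0.6376, Violet 0.6201, Blue 0.1095, Green 0.1061.
Largest remainders: Amber, Red, Silver, Gold receive the extra seats.
Green receives 11.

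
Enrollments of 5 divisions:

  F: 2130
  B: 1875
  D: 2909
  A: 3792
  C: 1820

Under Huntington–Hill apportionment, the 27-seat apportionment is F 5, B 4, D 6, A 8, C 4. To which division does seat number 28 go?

D

Priority for the next seat is population ÷ (√(s·(s+1))).
Priorities: F 388.883, B 419.263, D 448.868, A 446.891, C 406.964.
Highest priority: D.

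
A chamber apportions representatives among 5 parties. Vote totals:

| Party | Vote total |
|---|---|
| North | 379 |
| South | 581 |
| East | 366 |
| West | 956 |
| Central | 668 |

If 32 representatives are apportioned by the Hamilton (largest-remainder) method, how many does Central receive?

Total 2950; standard divisor 2950/32 ≈ 92.188.
Standard quotas: North 4.111, South 6.302, East 3.970, West 10.370, Central 7.246.
Lower quotas: North 4, South 6, East 3, West 10, Central 7 (sum 30, leaving 2 seats).
Remainders in descending order: East 0.970, West 0.370, South 0.302, Central 0.246, North 0.111.
The surplus seats go to East, West.
Central receives 7.

7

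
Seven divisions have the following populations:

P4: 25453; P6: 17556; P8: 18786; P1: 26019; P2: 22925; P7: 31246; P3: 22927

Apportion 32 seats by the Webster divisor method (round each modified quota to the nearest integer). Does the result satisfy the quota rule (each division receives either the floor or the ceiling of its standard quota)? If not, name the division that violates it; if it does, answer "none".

none

Standard quotas: P4 4.939, P6 3.407, P8 3.645, P1 5.049, P2 4.448, P7 6.063, P3 4.449.
Webster allocation: P4 5, P6 3, P8 4, P1 5, P2 4, P7 6, P3 5.
Every allocation lies between the lower and upper quota.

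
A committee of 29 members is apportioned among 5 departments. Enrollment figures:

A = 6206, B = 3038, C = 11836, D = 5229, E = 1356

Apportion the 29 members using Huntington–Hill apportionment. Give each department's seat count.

With divisor 956: modified quotas A 6.492, B 3.178, C 12.381, D 5.470, E 1.418.
Geometric-mean thresholds: A √(6·7)=6.481, B √(3·4)=3.464, C √(12·13)=12.490, D √(5·6)=5.477, E √(1·2)=1.414.
Each quota rounded against its threshold gives A 7, B 3, C 12, D 5, E 2 (total 29).

A 7, B 3, C 12, D 5, E 2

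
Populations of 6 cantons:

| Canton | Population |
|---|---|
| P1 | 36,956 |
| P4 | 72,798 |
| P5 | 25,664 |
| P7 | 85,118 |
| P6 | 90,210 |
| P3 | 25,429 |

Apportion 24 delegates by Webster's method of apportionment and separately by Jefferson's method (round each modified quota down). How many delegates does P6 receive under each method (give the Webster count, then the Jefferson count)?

6 and 7

Webster: P1 3, P4 5, P5 2, P7 6, P6 6, P3 2.
Jefferson: P1 2, P4 5, P5 2, P7 6, P6 7, P3 2.
P6 gets 6 under Webster and 7 under Jefferson.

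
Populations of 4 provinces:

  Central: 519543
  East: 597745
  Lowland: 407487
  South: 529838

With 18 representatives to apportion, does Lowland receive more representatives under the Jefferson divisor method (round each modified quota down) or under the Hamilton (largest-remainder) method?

Jefferson: Central 5, East 5, Lowland 3, South 5.
Hamilton: Central 4, East 5, Lowland 4, South 5.
Lowland gets 3 under Jefferson and 4 under Hamilton.

Hamilton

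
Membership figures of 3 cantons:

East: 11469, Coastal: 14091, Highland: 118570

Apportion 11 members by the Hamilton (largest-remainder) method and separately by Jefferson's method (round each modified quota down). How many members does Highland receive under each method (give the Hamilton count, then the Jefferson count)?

9 and 10

Hamilton: East 1, Coastal 1, Highland 9.
Jefferson: East 0, Coastal 1, Highland 10.
Highland gets 9 under Hamilton and 10 under Jefferson.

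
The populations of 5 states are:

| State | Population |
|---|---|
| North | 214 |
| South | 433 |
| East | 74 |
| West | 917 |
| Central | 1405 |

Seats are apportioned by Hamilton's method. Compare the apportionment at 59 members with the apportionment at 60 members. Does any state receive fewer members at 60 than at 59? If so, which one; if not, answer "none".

At 59 seats: North 4, South 8, East 2, West 18, Central 27.
At 60 seats: North 4, South 9, East 1, West 18, Central 28.
East drops from 2 to 1.

East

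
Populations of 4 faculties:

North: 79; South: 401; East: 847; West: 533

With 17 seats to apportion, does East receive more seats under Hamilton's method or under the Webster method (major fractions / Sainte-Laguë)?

Hamilton: North 1, South 3, East 8, West 5.
Webster: North 1, South 4, East 7, West 5.
East gets 8 under Hamilton and 7 under Webster.

Hamilton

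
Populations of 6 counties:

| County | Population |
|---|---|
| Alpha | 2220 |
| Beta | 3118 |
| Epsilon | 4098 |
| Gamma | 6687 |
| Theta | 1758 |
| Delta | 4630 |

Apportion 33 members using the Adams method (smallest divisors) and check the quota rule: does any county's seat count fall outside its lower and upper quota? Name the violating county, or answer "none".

none

Standard quotas: Alpha 3.254, Beta 4.571, Epsilon 6.007, Gamma 9.803, Theta 2.577, Delta 6.787.
Adams allocation: Alpha 3, Beta 5, Epsilon 6, Gamma 9, Theta 3, Delta 7.
Every allocation lies between the lower and upper quota.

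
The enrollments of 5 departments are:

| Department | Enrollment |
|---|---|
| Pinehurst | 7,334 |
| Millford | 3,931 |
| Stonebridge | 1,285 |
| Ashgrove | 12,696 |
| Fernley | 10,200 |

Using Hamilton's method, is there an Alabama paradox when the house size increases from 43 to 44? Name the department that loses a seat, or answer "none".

At 43 seats: Pinehurst 9, Millford 5, Stonebridge 2, Ashgrove 15, Fernley 12.
At 44 seats: Pinehurst 9, Millford 5, Stonebridge 1, Ashgrove 16, Fernley 13.
Stonebridge drops from 2 to 1.

Stonebridge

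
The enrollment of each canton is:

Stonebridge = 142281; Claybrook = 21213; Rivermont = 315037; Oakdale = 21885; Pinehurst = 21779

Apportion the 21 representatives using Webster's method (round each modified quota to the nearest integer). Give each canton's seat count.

Standard divisor 522195/21 ≈ 24866.429; standard quotas: Stonebridge 5.722, Claybrook 0.853, Rivermont 12.669, Oakdale 0.880, Pinehurst 0.876.
Rounding to the nearest integer gives 6, 1, 13, 1, 1 = 22 seats, so the divisor must be adjusted.
With modified divisor 25500: modified quotas Stonebridge 5.580, Claybrook 0.832, Rivermont 12.354, Oakdale 0.858, Pinehurst 0.854.
Rounding to the nearest integer: Stonebridge 6, Claybrook 1, Rivermont 12, Oakdale 1, Pinehurst 1 (total 21).

Stonebridge 6, Claybrook 1, Rivermont 12, Oakdale 1, Pinehurst 1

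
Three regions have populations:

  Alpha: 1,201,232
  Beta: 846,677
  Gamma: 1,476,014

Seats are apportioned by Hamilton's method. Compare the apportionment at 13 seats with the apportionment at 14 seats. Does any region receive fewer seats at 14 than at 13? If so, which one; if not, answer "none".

At 13 seats: Alpha 4, Beta 3, Gamma 6.
At 14 seats: Alpha 5, Beta 3, Gamma 6.
No region's allocation decreased.

none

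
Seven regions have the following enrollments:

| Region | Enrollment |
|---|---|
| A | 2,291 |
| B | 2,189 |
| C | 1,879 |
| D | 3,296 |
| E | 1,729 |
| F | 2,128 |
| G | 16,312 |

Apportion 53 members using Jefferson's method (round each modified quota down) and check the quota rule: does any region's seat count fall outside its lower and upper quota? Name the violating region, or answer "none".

G

Standard quotas: A 4.071, B 3.890, C 3.339, D 5.857, E 3.073, F 3.782, G 28.988.
Jefferson allocation: A 4, B 4, C 3, D 6, E 3, F 3, G 30.
G has quota 28.988 (lower 28, upper 29) but receives 30 — outside the quota interval.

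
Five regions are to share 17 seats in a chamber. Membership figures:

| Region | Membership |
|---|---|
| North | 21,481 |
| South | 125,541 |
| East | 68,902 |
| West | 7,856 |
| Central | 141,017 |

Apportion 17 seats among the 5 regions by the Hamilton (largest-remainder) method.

Standard divisor: 364797 ÷ 17 ≈ 21458.647.
Standard quotas: North 1.0010, South 5.8504, East 3.2109, West 0.3661, Central 6.5716.
Lower quotas: North 1, South 5, East 3, West 0, Central 6 (sum 15, leaving 2 seats).
Remainders in descending order: South 0.8504, Central 0.5716, West 0.3661, East 0.2109, North 0.0010.
The surplus seats go to South, Central.

North: 1, South: 6, East: 3, West: 0, Central: 7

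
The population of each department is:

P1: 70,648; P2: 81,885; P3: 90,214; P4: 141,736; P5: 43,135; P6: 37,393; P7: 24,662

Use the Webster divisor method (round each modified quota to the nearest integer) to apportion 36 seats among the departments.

P1: 5; P2: 6; P3: 7; P4: 10; P5: 3; P6: 3; P7: 2

Standard divisor 489673/36 ≈ 13602.028; standard quotas: P1 5.194, P2 6.020, P3 6.632, P4 10.420, P5 3.171, P6 2.749, P7 1.813.
Rounding to the nearest integer gives P1 5, P2 6, P3 7, P4 10, P5 3, P6 3, P7 2 — total 36, matching the house size, so no adjustment is needed.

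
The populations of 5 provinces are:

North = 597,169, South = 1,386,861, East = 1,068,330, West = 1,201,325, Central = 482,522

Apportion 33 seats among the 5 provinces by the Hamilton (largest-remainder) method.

North: 4, South: 10, East: 8, West: 8, Central: 3

Total 4736207; standard divisor 4736207/33 ≈ 143521.424.
Standard quotas: North 4.1608, South 9.6631, East 7.4437, West 8.3704, Central 3.3620.
Lower quotas: North 4, South 9, East 7, West 8, Central 3 (sum 31, leaving 2 seats).
Remainders in descending order: South 0.6631, East 0.4437, West 0.3704, Central 0.3620, North 0.1608.
Largest remainders: South, East receive the extra seats.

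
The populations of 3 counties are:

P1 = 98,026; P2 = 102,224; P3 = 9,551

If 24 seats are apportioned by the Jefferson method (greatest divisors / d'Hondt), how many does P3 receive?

Standard divisor 209801/24 ≈ 8741.708; standard quotas: P1 11.214, P2 11.694, P3 1.093.
Rounding down gives 11, 11, 1 = 23 seats, so the divisor must be adjusted.
With modified divisor 8300: modified quotas P1 11.810, P2 12.316, P3 1.151.
Rounding down: P1 11, P2 12, P3 1 (total 24).
P3 receives 1.

1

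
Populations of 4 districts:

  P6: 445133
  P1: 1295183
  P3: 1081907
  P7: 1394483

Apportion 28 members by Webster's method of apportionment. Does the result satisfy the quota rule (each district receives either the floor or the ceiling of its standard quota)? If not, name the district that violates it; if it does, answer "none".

none

Standard quotas: P6 2.956, P1 8.600, P3 7.184, P7 9.260.
Webster allocation: P6 3, P1 9, P3 7, P7 9.
Every allocation lies between the lower and upper quota.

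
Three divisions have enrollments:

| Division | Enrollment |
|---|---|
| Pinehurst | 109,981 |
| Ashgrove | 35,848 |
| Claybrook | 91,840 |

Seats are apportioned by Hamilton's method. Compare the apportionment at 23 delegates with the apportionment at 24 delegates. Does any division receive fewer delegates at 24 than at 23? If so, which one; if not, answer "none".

At 23 seats: Pinehurst 11, Ashgrove 3, Claybrook 9.
At 24 seats: Pinehurst 11, Ashgrove 4, Claybrook 9.
No division's allocation decreased.

none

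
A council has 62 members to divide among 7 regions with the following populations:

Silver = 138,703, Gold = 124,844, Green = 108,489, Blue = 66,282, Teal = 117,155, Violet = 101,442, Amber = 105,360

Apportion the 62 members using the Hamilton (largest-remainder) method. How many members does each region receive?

The standard divisor is 762275/62 ≈ 12294.758.
Standard quotas: Silver 11.2815, Gold 10.1542, Green 8.8240, Blue 5.3911, Teal 9.5289, Violet 8.2508, Amber 8.5695.
Lower quotas: Silver 11, Gold 10, Green 8, Blue 5, Teal 9, Violet 8, Amber 8 (sum 59, leaving 3 seats).
Remainders in descending order: Green 0.8240, Amber 0.5695, Teal 0.5289, Blue 0.3911, Silver 0.2815, Violet 0.2508, Gold 0.1542.
The surplus seats go to Green, Amber, Teal.

Silver 11, Gold 10, Green 9, Blue 5, Teal 10, Violet 8, Amber 9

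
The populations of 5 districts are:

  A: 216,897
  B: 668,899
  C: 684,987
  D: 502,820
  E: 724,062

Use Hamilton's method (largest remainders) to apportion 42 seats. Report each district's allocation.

A=3, B=10, C=10, D=8, E=11

Total 2797665; standard divisor 2797665/42 ≈ 66611.071.
Standard quotas: A 3.2562, B 10.0419, C 10.2834, D 7.5486, E 10.8700.
Lower quotas: A 3, B 10, C 10, D 7, E 10 (sum 40, leaving 2 seats).
Remainders in descending order: E 0.8700, D 0.5486, C 0.2834, A 0.2562, B 0.0419.
Largest remainders: E, D receive the extra seats.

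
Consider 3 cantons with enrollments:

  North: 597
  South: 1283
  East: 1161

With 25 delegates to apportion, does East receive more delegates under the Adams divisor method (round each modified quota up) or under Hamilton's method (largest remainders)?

Adams: North 5, South 10, East 10.
Hamilton: North 5, South 11, East 9.
East gets 10 under Adams and 9 under Hamilton.

Adams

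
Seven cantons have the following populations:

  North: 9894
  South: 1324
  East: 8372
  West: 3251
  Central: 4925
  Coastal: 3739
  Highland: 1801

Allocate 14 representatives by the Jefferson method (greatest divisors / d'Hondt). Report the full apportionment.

North 5; South 0; East 4; West 1; Central 2; Coastal 2; Highland 0

Standard divisor 33306/14 ≈ 2379; standard quotas: North 4.159, South 0.557, East 3.519, West 1.367, Central 2.070, Coastal 1.572, Highland 0.757.
Rounding down gives 4, 0, 3, 1, 2, 1, 0 = 11 seats, so the divisor must be adjusted.
With modified divisor 1840: modified quotas North 5.377, South 0.720, East 4.550, West 1.767, Central 2.677, Coastal 2.032, Highland 0.979.
Rounding down: North 5, South 0, East 4, West 1, Central 2, Coastal 2, Highland 0 (total 14).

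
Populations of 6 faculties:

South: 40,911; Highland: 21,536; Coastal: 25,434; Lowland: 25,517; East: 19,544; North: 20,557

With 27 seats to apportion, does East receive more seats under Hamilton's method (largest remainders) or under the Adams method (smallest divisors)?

Adams

Hamilton: South 7, Highland 4, Coastal 4, Lowland 5, East 3, North 4.
Adams: South 7, Highland 4, Coastal 4, Lowland 4, East 4, North 4.
East gets 3 under Hamilton and 4 under Adams.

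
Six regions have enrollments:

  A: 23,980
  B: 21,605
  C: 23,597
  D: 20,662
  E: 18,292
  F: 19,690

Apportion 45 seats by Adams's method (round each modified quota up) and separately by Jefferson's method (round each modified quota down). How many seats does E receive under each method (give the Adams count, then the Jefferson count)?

Adams: A 8, B 8, C 8, D 7, E 7, F 7.
Jefferson: A 9, B 8, C 8, D 7, E 6, F 7.
E gets 7 under Adams and 6 under Jefferson.

7 and 6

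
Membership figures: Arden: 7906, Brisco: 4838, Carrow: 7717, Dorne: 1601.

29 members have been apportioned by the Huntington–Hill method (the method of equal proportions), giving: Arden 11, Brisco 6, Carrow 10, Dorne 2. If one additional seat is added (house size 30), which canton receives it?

Brisco

Priority for the next seat is population ÷ (√(s·(s+1))).
Priorities: Arden 688.129, Brisco 746.520, Carrow 735.787, Dorne 653.606.
Highest priority: Brisco.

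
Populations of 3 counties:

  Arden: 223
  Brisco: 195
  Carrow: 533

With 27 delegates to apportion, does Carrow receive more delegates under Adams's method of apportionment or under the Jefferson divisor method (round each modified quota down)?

Jefferson

Adams: Arden 6, Brisco 6, Carrow 15.
Jefferson: Arden 6, Brisco 5, Carrow 16.
Carrow gets 15 under Adams and 16 under Jefferson.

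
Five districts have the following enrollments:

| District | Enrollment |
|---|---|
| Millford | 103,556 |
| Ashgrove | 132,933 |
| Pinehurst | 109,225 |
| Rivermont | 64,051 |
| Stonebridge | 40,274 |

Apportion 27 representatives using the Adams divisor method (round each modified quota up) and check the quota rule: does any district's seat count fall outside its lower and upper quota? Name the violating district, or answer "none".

none

Standard quotas: Millford 6.213, Ashgrove 7.975, Pinehurst 6.553, Rivermont 3.843, Stonebridge 2.416.
Adams allocation: Millford 6, Ashgrove 8, Pinehurst 6, Rivermont 4, Stonebridge 3.
Every allocation lies between the lower and upper quota.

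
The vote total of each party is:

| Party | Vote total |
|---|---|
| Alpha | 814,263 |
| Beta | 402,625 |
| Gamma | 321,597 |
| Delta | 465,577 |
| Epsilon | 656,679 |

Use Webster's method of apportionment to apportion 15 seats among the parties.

Standard divisor 2660741/15 ≈ 177382.733; standard quotas: Alpha 4.590, Beta 2.270, Gamma 1.813, Delta 2.625, Epsilon 3.702.
Rounding to the nearest integer gives 5, 2, 2, 3, 4 = 16 seats, so the divisor must be adjusted.
With modified divisor 183600: modified quotas Alpha 4.435, Beta 2.193, Gamma 1.752, Delta 2.536, Epsilon 3.577.
Rounding to the nearest integer: Alpha 4, Beta 2, Gamma 2, Delta 3, Epsilon 4 (total 15).

Alpha 4; Beta 2; Gamma 2; Delta 3; Epsilon 4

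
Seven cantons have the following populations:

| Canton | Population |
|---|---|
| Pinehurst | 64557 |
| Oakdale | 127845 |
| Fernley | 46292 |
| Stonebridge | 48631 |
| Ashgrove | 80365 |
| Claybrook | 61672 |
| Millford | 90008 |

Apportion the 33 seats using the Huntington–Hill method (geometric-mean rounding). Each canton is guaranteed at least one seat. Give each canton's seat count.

With divisor 15750: modified quotas Pinehurst 4.099, Oakdale 8.117, Fernley 2.939, Stonebridge 3.088, Ashgrove 5.103, Claybrook 3.916, Millford 5.715.
Geometric-mean thresholds: Pinehurst √(4·5)=4.472, Oakdale √(8·9)=8.485, Fernley √(2·3)=2.449, Stonebridge √(3·4)=3.464, Ashgrove √(5·6)=5.477, Claybrook √(3·4)=3.464, Millford √(5·6)=5.477.
Each quota rounded against its threshold gives Pinehurst 4, Oakdale 8, Fernley 3, Stonebridge 3, Ashgrove 5, Claybrook 4, Millford 6 (total 33).

Pinehurst: 4, Oakdale: 8, Fernley: 3, Stonebridge: 3, Ashgrove: 5, Claybrook: 4, Millford: 6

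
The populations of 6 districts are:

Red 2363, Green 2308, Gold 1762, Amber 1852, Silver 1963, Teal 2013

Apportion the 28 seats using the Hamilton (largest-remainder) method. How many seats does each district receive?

Standard divisor: 12261 ÷ 28 ≈ 437.893.
Standard quotas: Red 5.396, Green 5.271, Gold 4.024, Amber 4.229, Silver 4.483, Teal 4.597.
Lower quotas: Red 5, Green 5, Gold 4, Amber 4, Silver 4, Teal 4 (sum 26, leaving 2 seats).
Remainders in descending order: Teal 0.597, Silver 0.483, Red 0.396, Green 0.271, Amber 0.229, Gold 0.024.
The surplus seats go to Teal, Silver.

Red 5, Green 5, Gold 4, Amber 4, Silver 5, Teal 5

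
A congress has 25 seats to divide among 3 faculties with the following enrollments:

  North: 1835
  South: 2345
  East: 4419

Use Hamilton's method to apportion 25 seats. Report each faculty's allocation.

North 5, South 7, East 13

Standard divisor: 8599 ÷ 25 ≈ 343.96.
Standard quotas: North 5.335, South 6.818, East 12.847.
Lower quotas: North 5, South 6, East 12 (sum 23, leaving 2 seats).
Remainders in descending order: East 0.847, South 0.818, North 0.335.
Largest remainders: East, South receive the extra seats.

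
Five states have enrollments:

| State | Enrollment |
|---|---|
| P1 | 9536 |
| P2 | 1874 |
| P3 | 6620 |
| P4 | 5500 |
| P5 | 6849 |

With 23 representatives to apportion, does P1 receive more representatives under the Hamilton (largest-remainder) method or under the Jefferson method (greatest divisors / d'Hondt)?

Hamilton: P1 7, P2 2, P3 5, P4 4, P5 5.
Jefferson: P1 8, P2 1, P3 5, P4 4, P5 5.
P1 gets 7 under Hamilton and 8 under Jefferson.

Jefferson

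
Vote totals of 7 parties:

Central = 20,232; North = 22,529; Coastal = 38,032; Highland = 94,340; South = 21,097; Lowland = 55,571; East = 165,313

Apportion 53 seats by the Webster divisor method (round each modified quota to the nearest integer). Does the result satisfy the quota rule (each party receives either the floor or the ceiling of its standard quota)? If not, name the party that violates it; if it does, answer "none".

Standard quotas: Central 2.571, North 2.863, Coastal 4.832, Highland 11.987, South 2.681, Lowland 7.061, East 21.005.
Webster allocation: Central 3, North 3, Coastal 5, Highland 12, South 3, Lowland 7, East 20.
East has quota 21.005 (lower 21, upper 22) but receives 20 — outside the quota interval.

East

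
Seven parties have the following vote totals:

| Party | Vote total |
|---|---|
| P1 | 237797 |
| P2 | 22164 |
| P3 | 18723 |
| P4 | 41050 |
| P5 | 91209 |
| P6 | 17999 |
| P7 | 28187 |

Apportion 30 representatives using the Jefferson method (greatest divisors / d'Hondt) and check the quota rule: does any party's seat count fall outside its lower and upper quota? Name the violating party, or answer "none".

Standard quotas: P1 15.606, P2 1.455, P3 1.229, P4 2.694, P5 5.986, P6 1.181, P7 1.850.
Jefferson allocation: P1 17, P2 1, P3 1, P4 2, P5 6, P6 1, P7 2.
P1 has quota 15.606 (lower 15, upper 16) but receives 17 — outside the quota interval.

P1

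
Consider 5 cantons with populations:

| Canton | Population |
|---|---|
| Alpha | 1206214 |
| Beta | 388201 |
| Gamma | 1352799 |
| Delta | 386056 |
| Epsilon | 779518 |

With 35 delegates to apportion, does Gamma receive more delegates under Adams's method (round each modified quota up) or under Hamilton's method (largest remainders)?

Hamilton

Adams: Alpha 10, Beta 4, Gamma 11, Delta 3, Epsilon 7.
Hamilton: Alpha 10, Beta 3, Gamma 12, Delta 3, Epsilon 7.
Gamma gets 11 under Adams and 12 under Hamilton.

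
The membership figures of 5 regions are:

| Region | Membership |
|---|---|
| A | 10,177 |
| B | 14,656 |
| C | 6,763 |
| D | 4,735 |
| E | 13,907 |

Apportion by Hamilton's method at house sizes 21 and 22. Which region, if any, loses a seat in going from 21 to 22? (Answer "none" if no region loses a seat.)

At 21 seats: A 4, B 6, C 3, D 2, E 6.
At 22 seats: A 5, B 6, C 3, D 2, E 6.
No region's allocation decreased.

none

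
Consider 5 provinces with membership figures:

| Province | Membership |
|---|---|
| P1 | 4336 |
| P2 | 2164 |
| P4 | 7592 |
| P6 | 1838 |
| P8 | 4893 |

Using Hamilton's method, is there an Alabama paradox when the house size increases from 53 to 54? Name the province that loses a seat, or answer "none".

P2

At 53 seats: P1 11, P2 6, P4 19, P6 5, P8 12.
At 54 seats: P1 11, P2 5, P4 20, P6 5, P8 13.
P2 drops from 6 to 5.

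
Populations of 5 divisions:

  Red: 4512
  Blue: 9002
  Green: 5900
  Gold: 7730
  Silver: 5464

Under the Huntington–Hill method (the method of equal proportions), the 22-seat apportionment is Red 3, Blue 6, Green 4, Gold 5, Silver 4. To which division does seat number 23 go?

Gold

Priority for the next seat is population ÷ (√(s·(s+1))).
Priorities: Red 1302.502, Blue 1389.039, Green 1319.280, Gold 1411.298, Silver 1221.788.
Highest priority: Gold.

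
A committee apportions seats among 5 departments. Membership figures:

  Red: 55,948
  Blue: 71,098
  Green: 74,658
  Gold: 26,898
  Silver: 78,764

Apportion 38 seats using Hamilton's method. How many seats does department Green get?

9

Standard divisor: 307366 ÷ 38 ≈ 8088.579.
Standard quotas: Red 6.9169, Blue 8.7899, Green 9.2301, Gold 3.3254, Silver 9.7377.
Lower quotas: Red 6, Blue 8, Green 9, Gold 3, Silver 9 (sum 35, leaving 3 seats).
Remainders in descending order: Red 0.9169, Blue 0.7899, Silver 0.7377, Gold 0.3254, Green 0.2301.
Largest remainders: Red, Blue, Silver receive the extra seats.
Green receives 9.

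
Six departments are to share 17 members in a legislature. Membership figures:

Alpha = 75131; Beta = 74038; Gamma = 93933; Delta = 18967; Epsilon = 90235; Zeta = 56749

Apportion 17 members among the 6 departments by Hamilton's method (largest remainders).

Standard divisor: 409053 ÷ 17 ≈ 24061.941.
Standard quotas: Alpha 3.1224, Beta 3.0770, Gamma 3.9038, Delta 0.7883, Epsilon 3.7501, Zeta 2.3585.
Lower quotas: Alpha 3, Beta 3, Gamma 3, Delta 0, Epsilon 3, Zeta 2 (sum 14, leaving 3 seats).
Remainders in descending order: Gamma 0.9038, Delta 0.7883, Epsilon 0.7501, Zeta 0.3585, Alpha 0.1224, Beta 0.0770.
The surplus seats go to Gamma, Delta, Epsilon.

Alpha=3; Beta=3; Gamma=4; Delta=1; Epsilon=4; Zeta=2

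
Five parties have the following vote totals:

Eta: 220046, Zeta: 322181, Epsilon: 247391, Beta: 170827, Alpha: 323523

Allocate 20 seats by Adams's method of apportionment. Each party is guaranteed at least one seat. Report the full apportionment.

Standard divisor 1283968/20 ≈ 64198.4; standard quotas: Eta 3.428, Zeta 5.019, Epsilon 3.854, Beta 2.661, Alpha 5.039.
Rounding up gives 4, 6, 4, 3, 6 = 23 seats, so the divisor must be adjusted.
With modified divisor 76900: modified quotas Eta 2.861, Zeta 4.190, Epsilon 3.217, Beta 2.221, Alpha 4.207.
Rounding up: Eta 3, Zeta 5, Epsilon 4, Beta 3, Alpha 5 (total 20).

Eta 3, Zeta 5, Epsilon 4, Beta 3, Alpha 5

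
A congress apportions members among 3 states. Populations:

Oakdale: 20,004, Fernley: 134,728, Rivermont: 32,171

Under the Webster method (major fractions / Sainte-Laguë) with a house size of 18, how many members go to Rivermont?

Standard divisor 186903/18 ≈ 10383.5; standard quotas: Oakdale 1.927, Fernley 12.975, Rivermont 3.098.
Rounding to the nearest integer gives Oakdale 2, Fernley 13, Rivermont 3 — total 18, matching the house size, so no adjustment is needed.
Rivermont receives 3.

3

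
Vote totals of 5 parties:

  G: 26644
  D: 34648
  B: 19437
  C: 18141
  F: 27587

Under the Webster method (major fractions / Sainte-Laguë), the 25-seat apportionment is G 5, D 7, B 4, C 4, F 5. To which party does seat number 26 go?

Priority for the next seat is population ÷ (current seats + 0.5).
Priorities: G 4844.364, D 4619.733, B 4319.333, C 4031.333, F 5015.818.
Highest priority: F.

F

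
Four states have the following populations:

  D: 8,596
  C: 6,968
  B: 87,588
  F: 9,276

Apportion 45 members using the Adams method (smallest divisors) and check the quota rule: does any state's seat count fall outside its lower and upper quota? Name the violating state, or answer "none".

Standard quotas: D 3.441, C 2.789, B 35.058, F 3.713.
Adams allocation: D 4, C 3, B 34, F 4.
B has quota 35.058 (lower 35, upper 36) but receives 34 — outside the quota interval.

B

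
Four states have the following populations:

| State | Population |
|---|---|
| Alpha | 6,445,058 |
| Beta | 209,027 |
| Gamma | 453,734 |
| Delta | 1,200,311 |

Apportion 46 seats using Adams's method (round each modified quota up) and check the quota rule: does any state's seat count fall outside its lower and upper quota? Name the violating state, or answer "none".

Alpha

Standard quotas: Alpha 35.685, Beta 1.157, Gamma 2.512, Delta 6.646.
Adams allocation: Alpha 34, Beta 2, Gamma 3, Delta 7.
Alpha has quota 35.685 (lower 35, upper 36) but receives 34 — outside the quota interval.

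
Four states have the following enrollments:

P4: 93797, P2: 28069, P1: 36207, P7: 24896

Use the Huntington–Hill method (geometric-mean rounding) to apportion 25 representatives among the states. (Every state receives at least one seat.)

With divisor 7348: modified quotas P4 12.765, P2 3.820, P1 4.927, P7 3.388.
Geometric-mean thresholds: P4 √(12·13)=12.490, P2 √(3·4)=3.464, P1 √(4·5)=4.472, P7 √(3·4)=3.464.
Each quota rounded against its threshold gives P4 13, P2 4, P1 5, P7 3 (total 25).

P4=13; P2=4; P1=5; P7=3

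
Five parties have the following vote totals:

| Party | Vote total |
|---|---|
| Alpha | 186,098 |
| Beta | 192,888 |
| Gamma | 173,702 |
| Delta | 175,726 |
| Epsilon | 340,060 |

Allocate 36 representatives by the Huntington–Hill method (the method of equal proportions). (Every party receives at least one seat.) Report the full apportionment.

With divisor 29681: modified quotas Alpha 6.270, Beta 6.499, Gamma 5.852, Delta 5.920, Epsilon 11.457.
Geometric-mean thresholds: Alpha √(6·7)=6.481, Beta √(6·7)=6.481, Gamma √(5·6)=5.477, Delta √(5·6)=5.477, Epsilon √(11·12)=11.489.
Each quota rounded against its threshold gives Alpha 6, Beta 7, Gamma 6, Delta 6, Epsilon 11 (total 36).

Alpha 6, Beta 7, Gamma 6, Delta 6, Epsilon 11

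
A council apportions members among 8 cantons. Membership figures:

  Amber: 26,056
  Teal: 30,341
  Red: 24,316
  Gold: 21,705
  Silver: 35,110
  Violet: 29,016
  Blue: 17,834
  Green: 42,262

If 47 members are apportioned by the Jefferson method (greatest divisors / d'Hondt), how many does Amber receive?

Standard divisor 226640/47 ≈ 4822.128; standard quotas: Amber 5.403, Teal 6.292, Red 5.043, Gold 4.501, Silver 7.281, Violet 6.017, Blue 3.698, Green 8.764.
Rounding down gives 5, 6, 5, 4, 7, 6, 3, 8 = 44 seats, so the divisor must be adjusted.
With modified divisor 4370: modified quotas Amber 5.962, Teal 6.943, Red 5.564, Gold 4.967, Silver 8.034, Violet 6.640, Blue 4.081, Green 9.671.
Rounding down: Amber 5, Teal 6, Red 5, Gold 4, Silver 8, Violet 6, Blue 4, Green 9 (total 47).
Amber receives 5.

5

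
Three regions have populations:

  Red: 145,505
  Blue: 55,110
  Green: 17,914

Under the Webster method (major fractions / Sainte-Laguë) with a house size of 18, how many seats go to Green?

Standard divisor 218529/18 ≈ 12140.5; standard quotas: Red 11.985, Blue 4.539, Green 1.476.
Rounding to the nearest integer gives Red 12, Blue 5, Green 1 — total 18, matching the house size, so no adjustment is needed.
Green receives 1.

1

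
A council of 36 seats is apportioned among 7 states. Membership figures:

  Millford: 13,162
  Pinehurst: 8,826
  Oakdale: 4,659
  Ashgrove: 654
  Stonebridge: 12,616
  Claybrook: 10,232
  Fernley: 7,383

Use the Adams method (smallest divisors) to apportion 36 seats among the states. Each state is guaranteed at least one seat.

Millford 8; Pinehurst 5; Oakdale 3; Ashgrove 1; Stonebridge 8; Claybrook 6; Fernley 5

Standard divisor 57532/36 ≈ 1598.111; standard quotas: Millford 8.236, Pinehurst 5.523, Oakdale 2.915, Ashgrove 0.409, Stonebridge 7.894, Claybrook 6.403, Fernley 4.620.
Rounding up gives 9, 6, 3, 1, 8, 7, 5 = 39 seats, so the divisor must be adjusted.
With modified divisor 1780: modified quotas Millford 7.394, Pinehurst 4.958, Oakdale 2.617, Ashgrove 0.367, Stonebridge 7.088, Claybrook 5.748, Fernley 4.148.
Rounding up: Millford 8, Pinehurst 5, Oakdale 3, Ashgrove 1, Stonebridge 8, Claybrook 6, Fernley 5 (total 36).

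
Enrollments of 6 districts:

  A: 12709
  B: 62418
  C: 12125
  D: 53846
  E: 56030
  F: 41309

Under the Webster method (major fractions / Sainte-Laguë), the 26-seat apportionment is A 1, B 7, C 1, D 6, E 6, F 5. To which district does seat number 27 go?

Priority for the next seat is population ÷ (current seats + 0.5).
Priorities: A 8472.667, B 8322.400, C 8083.333, D 8284.000, E 8620.000, F 7510.727.
Highest priority: E.

E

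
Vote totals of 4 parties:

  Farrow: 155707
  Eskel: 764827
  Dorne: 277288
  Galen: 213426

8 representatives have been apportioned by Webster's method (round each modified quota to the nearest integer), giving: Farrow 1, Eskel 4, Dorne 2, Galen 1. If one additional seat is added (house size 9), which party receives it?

Priority for the next seat is population ÷ (current seats + 0.5).
Priorities: Farrow 103804.667, Eskel 169961.556, Dorne 110915.200, Galen 142284.000.
Highest priority: Eskel.

Eskel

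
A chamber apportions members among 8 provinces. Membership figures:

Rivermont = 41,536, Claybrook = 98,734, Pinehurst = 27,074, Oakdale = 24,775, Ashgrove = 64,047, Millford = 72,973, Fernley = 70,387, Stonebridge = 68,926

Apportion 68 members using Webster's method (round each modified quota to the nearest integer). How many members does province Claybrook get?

Standard divisor 468452/68 ≈ 6889; standard quotas: Rivermont 6.029, Claybrook 14.332, Pinehurst 3.930, Oakdale 3.596, Ashgrove 9.297, Millford 10.593, Fernley 10.217, Stonebridge 10.005.
Rounding to the nearest integer gives Rivermont 6, Claybrook 14, Pinehurst 4, Oakdale 4, Ashgrove 9, Millford 11, Fernley 10, Stonebridge 10 — total 68, matching the house size, so no adjustment is needed.
Claybrook receives 14.

14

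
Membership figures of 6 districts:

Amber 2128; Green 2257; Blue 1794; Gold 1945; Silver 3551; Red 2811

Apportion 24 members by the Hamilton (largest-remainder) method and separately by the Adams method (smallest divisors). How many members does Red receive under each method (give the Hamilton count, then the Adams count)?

5 and 4

Hamilton: Amber 3, Green 4, Blue 3, Gold 3, Silver 6, Red 5.
Adams: Amber 4, Green 4, Blue 3, Gold 3, Silver 6, Red 4.
Red gets 5 under Hamilton and 4 under Adams.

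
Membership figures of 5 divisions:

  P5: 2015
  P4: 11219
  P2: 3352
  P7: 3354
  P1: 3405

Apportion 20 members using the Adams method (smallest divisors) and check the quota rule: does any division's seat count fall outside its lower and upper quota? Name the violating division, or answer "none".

none

Standard quotas: P5 1.726, P4 9.611, P2 2.872, P7 2.873, P1 2.917.
Adams allocation: P5 2, P4 9, P2 3, P7 3, P1 3.
Every allocation lies between the lower and upper quota.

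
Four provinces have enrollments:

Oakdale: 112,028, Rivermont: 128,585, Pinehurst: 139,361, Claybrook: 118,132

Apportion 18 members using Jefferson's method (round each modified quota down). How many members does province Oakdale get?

Standard divisor 498106/18 ≈ 27672.556; standard quotas: Oakdale 4.048, Rivermont 4.647, Pinehurst 5.036, Claybrook 4.269.
Rounding down gives 4, 4, 5, 4 = 17 seats, so the divisor must be adjusted.
With modified divisor 24700: modified quotas Oakdale 4.536, Rivermont 5.206, Pinehurst 5.642, Claybrook 4.783.
Rounding down: Oakdale 4, Rivermont 5, Pinehurst 5, Claybrook 4 (total 18).
Oakdale receives 4.

4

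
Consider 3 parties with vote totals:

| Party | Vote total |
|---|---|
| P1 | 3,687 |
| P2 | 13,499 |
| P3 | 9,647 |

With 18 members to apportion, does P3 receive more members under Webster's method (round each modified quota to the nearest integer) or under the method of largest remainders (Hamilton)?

Webster: P1 2, P2 9, P3 7.
Hamilton: P1 3, P2 9, P3 6.
P3 gets 7 under Webster and 6 under Hamilton.

Webster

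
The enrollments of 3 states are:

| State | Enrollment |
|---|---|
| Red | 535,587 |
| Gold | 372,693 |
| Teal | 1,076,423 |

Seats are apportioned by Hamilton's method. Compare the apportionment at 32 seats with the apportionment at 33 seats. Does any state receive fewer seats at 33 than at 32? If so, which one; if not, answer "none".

none

At 32 seats: Red 9, Gold 6, Teal 17.
At 33 seats: Red 9, Gold 6, Teal 18.
No state's allocation decreased.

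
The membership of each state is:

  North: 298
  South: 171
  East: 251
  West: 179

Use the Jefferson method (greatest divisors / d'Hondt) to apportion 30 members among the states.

Standard divisor 899/30 ≈ 29.967; standard quotas: North 9.944, South 5.706, East 8.376, West 5.973.
Rounding down gives 9, 5, 8, 5 = 27 seats, so the divisor must be adjusted.
With modified divisor 28: modified quotas North 10.643, South 6.107, East 8.964, West 6.393.
Rounding down: North 10, South 6, East 8, West 6 (total 30).

North=10, South=6, East=8, West=6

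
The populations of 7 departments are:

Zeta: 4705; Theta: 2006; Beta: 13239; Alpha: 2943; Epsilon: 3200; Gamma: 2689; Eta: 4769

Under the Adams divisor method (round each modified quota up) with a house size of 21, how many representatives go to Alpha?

2

Standard divisor 33551/21 ≈ 1597.667; standard quotas: Zeta 2.945, Theta 1.256, Beta 8.286, Alpha 1.842, Epsilon 2.003, Gamma 1.683, Eta 2.985.
Rounding up gives 3, 2, 9, 2, 3, 2, 3 = 24 seats, so the divisor must be adjusted.
With modified divisor 1900: modified quotas Zeta 2.476, Theta 1.056, Beta 6.968, Alpha 1.549, Epsilon 1.684, Gamma 1.415, Eta 2.510.
Rounding up: Zeta 3, Theta 2, Beta 7, Alpha 2, Epsilon 2, Gamma 2, Eta 3 (total 21).
Alpha receives 2.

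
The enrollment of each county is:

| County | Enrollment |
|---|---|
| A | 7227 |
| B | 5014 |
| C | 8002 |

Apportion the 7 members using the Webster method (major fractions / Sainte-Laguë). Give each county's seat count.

Standard divisor 20243/7 ≈ 2891.857; standard quotas: A 2.499, B 1.734, C 2.767.
Rounding to the nearest integer gives A 2, B 2, C 3 — total 7, matching the house size, so no adjustment is needed.

A: 2, B: 2, C: 3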